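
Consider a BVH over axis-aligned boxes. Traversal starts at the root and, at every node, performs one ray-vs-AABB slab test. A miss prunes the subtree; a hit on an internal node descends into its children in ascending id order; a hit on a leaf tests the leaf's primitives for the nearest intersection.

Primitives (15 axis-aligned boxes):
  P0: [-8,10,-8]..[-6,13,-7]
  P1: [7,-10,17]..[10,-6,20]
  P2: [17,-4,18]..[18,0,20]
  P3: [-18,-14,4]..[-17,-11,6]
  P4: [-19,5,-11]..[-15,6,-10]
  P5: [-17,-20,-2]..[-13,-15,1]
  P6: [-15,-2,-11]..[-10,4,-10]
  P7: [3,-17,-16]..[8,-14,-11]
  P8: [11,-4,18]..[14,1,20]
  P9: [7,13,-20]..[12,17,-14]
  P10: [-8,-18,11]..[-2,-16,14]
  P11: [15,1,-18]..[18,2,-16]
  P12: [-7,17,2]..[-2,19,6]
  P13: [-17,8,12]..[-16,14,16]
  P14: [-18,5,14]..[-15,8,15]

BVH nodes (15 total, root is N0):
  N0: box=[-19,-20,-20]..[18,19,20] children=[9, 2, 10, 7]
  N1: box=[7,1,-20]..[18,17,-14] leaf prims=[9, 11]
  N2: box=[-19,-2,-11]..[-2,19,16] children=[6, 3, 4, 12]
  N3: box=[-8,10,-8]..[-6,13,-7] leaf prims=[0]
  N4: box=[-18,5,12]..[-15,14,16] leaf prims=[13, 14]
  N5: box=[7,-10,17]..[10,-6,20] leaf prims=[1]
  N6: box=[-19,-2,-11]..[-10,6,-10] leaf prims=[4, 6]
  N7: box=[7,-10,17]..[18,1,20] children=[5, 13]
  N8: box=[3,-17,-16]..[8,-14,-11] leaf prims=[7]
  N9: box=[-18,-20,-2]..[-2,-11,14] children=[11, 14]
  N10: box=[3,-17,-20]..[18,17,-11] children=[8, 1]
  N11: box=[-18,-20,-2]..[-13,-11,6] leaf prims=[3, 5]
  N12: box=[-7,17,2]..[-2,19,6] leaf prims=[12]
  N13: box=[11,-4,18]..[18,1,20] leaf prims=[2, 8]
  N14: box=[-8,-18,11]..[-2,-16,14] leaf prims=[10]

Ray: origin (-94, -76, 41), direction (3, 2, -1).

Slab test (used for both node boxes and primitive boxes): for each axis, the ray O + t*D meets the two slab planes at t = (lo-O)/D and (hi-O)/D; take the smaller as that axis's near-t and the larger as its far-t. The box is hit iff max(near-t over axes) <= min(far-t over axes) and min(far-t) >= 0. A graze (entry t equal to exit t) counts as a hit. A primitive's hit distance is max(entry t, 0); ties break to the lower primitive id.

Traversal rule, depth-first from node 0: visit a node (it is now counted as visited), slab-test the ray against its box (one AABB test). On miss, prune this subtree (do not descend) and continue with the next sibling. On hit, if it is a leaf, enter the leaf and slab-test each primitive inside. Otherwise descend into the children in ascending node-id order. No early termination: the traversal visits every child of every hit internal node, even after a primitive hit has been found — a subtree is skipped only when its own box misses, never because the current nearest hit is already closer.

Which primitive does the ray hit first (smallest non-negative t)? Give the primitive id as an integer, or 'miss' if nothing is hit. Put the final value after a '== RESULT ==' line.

Traverse from the root:
N0 x:[25,112/3] y:[28,95/2] z:[21,61] -> hit [28,112/3], descend [2, 7, 9, 10]
  N2 x:[25,92/3] y:[37,95/2] z:[25,52] -> miss, prune
  N7 x:[101/3,112/3] y:[33,77/2] z:[21,24] -> miss, prune
  N9 x:[76/3,92/3] y:[28,65/2] z:[27,43] -> hit [28,92/3], descend [11, 14]
    N11 x:[76/3,27] y:[28,65/2] z:[35,43] -> miss, prune
    N14 x:[86/3,92/3] y:[29,30] z:[27,30] -> hit [29,30] leaf, test {P10@t=29}
  N10 x:[97/3,112/3] y:[59/2,93/2] z:[52,61] -> miss, prune

order=[0, 2, 7, 9, 11, 14, 10]  |boxes|=7  |leaves|=1  hit=P10

== RESULT ==
10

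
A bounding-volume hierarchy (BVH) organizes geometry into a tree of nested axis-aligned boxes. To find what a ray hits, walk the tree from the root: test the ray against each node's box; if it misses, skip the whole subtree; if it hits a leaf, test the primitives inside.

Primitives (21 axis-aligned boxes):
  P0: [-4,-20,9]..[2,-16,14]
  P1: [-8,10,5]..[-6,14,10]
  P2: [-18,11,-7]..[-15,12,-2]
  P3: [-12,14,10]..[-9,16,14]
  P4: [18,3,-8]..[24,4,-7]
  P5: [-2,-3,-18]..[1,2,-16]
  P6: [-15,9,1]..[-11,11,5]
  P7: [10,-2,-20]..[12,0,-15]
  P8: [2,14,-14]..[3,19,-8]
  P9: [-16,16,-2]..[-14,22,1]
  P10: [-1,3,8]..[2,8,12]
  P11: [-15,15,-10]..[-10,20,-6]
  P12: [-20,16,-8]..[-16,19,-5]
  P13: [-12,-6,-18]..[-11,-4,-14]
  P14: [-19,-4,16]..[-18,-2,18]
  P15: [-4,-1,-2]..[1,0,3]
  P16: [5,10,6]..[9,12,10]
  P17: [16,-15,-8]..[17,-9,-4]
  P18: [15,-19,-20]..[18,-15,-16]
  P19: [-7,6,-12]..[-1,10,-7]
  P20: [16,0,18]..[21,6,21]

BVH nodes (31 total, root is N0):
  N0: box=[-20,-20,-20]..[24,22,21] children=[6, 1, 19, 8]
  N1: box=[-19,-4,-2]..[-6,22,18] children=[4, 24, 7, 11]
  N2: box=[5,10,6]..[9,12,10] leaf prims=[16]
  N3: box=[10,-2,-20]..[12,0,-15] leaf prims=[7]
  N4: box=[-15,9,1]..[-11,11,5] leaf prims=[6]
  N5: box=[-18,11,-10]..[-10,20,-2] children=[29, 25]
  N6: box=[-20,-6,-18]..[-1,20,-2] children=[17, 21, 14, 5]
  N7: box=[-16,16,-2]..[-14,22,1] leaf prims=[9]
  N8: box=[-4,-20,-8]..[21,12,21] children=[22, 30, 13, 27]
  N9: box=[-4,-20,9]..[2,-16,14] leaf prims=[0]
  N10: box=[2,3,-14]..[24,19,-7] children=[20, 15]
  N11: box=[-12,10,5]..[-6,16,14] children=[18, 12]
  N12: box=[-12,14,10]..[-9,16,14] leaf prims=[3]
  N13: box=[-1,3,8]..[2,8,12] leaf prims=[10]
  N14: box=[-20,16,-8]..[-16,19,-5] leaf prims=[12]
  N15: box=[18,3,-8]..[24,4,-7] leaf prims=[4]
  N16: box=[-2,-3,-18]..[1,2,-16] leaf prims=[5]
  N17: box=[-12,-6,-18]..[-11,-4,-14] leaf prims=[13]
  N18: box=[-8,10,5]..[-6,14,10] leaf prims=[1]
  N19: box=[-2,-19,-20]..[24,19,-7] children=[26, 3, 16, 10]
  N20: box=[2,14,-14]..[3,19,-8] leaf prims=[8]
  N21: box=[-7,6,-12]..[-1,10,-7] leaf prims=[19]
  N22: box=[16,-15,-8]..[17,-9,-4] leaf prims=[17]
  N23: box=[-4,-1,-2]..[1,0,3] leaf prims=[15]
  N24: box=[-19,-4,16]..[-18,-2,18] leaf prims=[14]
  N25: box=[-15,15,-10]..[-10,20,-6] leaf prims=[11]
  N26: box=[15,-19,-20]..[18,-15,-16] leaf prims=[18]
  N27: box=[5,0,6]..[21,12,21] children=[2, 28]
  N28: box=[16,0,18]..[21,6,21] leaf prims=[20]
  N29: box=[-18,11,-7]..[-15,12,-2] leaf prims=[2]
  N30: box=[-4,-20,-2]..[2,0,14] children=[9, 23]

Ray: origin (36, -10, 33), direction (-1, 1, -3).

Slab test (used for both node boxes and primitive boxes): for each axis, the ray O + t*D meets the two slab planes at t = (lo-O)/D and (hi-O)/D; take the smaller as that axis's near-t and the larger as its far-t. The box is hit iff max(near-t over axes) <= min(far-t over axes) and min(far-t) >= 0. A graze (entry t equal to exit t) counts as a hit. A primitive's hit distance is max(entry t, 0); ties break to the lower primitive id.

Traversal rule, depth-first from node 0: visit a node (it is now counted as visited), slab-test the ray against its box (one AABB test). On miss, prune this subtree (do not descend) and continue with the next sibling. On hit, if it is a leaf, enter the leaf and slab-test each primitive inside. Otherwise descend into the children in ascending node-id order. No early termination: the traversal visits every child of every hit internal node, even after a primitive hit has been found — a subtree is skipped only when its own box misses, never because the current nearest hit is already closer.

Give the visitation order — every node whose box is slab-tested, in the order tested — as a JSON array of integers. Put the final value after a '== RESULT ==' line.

Walk:
N0 x:[12,56] y:[-10,32] z:[4,53/3] -> hit [12,53/3], descend [1, 6, 8, 19]
  N1 x:[42,55] y:[6,32] z:[5,35/3] -> miss, prune
  N6 x:[37,56] y:[4,30] z:[35/3,17] -> miss, prune
  N8 x:[15,40] y:[-10,22] z:[4,41/3] -> miss, prune
  N19 x:[12,38] y:[-9,29] z:[40/3,53/3] -> hit [40/3,53/3], descend [3, 10, 16, 26]
    N3 x:[24,26] y:[8,10] z:[16,53/3] -> miss, prune
    N10 x:[12,34] y:[13,29] z:[40/3,47/3] -> hit [40/3,47/3], descend [15, 20]
      N15 x:[12,18] y:[13,14] z:[40/3,41/3] -> hit [40/3,41/3] leaf, test {P4@t=40/3}
      N20 x:[33,34] y:[24,29] z:[41/3,47/3] -> miss, prune
    N16 x:[35,38] y:[7,12] z:[49/3,17] -> miss, prune
    N26 x:[18,21] y:[-9,-5] z:[49/3,53/3] -> miss, prune

11 AABB tests over nodes [0, 1, 6, 8, 19, 3, 10, 15, 20, 16, 26]; 1 leaf entered; closest P4.

== RESULT ==
[0, 1, 6, 8, 19, 3, 10, 15, 20, 16, 26]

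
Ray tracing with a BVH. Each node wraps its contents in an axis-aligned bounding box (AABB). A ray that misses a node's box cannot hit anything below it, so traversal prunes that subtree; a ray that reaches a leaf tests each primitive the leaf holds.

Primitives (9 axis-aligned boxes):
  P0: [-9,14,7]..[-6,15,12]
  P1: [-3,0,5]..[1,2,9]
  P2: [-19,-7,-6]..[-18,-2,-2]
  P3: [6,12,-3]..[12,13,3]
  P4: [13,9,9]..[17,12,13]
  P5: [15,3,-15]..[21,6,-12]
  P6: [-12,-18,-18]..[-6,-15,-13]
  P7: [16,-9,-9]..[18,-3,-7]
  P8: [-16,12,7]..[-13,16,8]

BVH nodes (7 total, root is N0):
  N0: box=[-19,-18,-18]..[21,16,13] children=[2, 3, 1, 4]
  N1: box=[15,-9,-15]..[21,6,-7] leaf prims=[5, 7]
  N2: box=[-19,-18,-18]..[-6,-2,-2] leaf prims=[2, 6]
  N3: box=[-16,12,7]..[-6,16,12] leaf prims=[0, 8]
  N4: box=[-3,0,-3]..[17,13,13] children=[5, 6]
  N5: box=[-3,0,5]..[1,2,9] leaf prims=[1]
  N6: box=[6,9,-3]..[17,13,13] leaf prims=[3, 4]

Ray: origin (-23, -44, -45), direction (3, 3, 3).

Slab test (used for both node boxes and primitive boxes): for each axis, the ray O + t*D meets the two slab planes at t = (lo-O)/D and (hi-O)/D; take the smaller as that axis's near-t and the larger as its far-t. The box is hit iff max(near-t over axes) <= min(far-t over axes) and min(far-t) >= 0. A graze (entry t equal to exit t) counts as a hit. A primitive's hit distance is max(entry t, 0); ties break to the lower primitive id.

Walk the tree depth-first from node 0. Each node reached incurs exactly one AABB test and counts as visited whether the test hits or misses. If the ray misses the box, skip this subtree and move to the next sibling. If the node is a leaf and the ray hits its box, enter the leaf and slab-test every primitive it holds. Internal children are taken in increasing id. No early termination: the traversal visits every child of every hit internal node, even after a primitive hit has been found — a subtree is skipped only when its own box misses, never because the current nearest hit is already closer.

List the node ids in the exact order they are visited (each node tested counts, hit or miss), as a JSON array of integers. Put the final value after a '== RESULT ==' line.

Trace the traversal:
N0 x:[4/3,44/3] y:[26/3,20] z:[9,58/3] -> hit [9,44/3], descend [1, 2, 3, 4]
  N1 x:[38/3,44/3] y:[35/3,50/3] z:[10,38/3] -> hit [38/3,38/3] leaf, test {P5(miss), P7(miss)}
  N2 x:[4/3,17/3] y:[26/3,14] z:[9,43/3] -> miss, prune
  N3 x:[7/3,17/3] y:[56/3,20] z:[52/3,19] -> miss, prune
  N4 x:[20/3,40/3] y:[44/3,19] z:[14,58/3] -> miss, prune

Summary -> nodes [0, 1, 2, 3, 4]; box-tests=5; leaf-entries=1; first=miss

== RESULT ==
[0, 1, 2, 3, 4]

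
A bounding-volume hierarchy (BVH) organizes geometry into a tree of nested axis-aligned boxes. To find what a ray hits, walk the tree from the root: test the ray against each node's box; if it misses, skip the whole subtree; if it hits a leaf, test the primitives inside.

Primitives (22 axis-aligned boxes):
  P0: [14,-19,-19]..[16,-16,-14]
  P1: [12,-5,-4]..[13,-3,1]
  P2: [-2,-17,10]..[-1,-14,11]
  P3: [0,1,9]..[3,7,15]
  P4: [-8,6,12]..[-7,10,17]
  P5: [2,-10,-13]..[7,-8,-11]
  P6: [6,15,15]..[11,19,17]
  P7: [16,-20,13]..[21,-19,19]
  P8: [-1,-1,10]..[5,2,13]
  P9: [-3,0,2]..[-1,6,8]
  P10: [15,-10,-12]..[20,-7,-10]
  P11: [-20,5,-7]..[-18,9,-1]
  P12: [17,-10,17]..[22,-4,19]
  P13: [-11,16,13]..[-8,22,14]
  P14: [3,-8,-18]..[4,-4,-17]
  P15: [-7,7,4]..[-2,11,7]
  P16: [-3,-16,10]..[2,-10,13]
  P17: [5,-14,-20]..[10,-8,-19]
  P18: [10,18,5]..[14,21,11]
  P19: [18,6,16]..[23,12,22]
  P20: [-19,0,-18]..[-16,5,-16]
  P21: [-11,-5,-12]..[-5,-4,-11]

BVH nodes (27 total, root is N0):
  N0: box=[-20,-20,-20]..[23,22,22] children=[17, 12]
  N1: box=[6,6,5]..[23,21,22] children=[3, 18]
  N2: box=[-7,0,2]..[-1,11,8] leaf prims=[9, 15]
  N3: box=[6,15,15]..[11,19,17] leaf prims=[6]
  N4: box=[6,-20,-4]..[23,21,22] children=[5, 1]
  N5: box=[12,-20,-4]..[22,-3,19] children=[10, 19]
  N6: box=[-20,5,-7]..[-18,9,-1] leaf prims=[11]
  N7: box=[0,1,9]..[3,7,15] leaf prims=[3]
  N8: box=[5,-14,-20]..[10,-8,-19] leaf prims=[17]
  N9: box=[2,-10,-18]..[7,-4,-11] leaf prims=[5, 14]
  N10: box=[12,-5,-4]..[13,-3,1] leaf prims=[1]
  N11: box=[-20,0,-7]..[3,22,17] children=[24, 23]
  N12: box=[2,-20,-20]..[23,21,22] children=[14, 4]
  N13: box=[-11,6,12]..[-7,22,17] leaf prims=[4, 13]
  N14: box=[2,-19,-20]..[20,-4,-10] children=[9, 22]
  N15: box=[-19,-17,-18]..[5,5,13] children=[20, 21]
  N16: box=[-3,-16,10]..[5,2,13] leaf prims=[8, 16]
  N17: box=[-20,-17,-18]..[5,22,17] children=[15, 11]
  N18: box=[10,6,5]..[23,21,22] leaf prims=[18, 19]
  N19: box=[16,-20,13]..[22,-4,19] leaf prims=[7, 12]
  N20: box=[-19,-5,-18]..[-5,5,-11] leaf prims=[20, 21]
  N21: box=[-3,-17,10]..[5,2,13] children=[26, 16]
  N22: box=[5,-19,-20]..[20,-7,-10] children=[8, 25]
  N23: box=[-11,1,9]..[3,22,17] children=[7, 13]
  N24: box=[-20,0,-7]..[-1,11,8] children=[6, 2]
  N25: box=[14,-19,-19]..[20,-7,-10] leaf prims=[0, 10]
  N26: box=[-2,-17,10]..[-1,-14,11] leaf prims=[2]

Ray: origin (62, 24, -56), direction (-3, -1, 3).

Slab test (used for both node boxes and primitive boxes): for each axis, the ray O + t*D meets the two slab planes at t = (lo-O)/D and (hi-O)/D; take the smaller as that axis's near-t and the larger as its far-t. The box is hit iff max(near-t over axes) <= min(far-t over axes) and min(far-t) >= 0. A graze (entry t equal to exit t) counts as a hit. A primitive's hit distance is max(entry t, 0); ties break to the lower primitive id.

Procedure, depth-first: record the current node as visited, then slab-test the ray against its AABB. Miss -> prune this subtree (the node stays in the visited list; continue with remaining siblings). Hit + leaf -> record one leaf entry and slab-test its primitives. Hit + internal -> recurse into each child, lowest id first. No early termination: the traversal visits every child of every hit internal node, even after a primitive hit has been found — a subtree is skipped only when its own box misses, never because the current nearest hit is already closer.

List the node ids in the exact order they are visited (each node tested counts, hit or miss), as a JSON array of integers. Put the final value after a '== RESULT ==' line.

Trace the traversal:
N0 x:[13,82/3] y:[2,44] z:[12,26] -> hit [13,26], descend [12, 17]
  N12 x:[13,20] y:[3,44] z:[12,26] -> hit [13,20], descend [4, 14]
    N4 x:[13,56/3] y:[3,44] z:[52/3,26] -> hit [52/3,56/3], descend [1, 5]
      N1 x:[13,56/3] y:[3,18] z:[61/3,26] -> miss, prune
      N5 x:[40/3,50/3] y:[27,44] z:[52/3,25] -> miss, prune
    N14 x:[14,20] y:[28,43] z:[12,46/3] -> miss, prune
  N17 x:[19,82/3] y:[2,41] z:[38/3,73/3] -> hit [19,73/3], descend [11, 15]
    N11 x:[59/3,82/3] y:[2,24] z:[49/3,73/3] -> hit [59/3,24], descend [23, 24]
      N23 x:[59/3,73/3] y:[2,23] z:[65/3,73/3] -> hit [65/3,23], descend [7, 13]
        N7 x:[59/3,62/3] y:[17,23] z:[65/3,71/3] -> miss, prune
        N13 x:[23,73/3] y:[2,18] z:[68/3,73/3] -> miss, prune
      N24 x:[21,82/3] y:[13,24] z:[49/3,64/3] -> hit [21,64/3], descend [2, 6]
        N2 x:[21,23] y:[13,24] z:[58/3,64/3] -> hit [21,64/3] leaf, test {P9@t=21, P15(miss)}
        N6 x:[80/3,82/3] y:[15,19] z:[49/3,55/3] -> miss, prune
    N15 x:[19,27] y:[19,41] z:[38/3,23] -> hit [19,23], descend [20, 21]
      N20 x:[67/3,27] y:[19,29] z:[38/3,15] -> miss, prune
      N21 x:[19,65/3] y:[22,41] z:[22,23] -> miss, prune

Summary -> nodes [0, 12, 4, 1, 5, 14, 17, 11, 23, 7, 13, 24, 2, 6, 15, 20, 21]; box-tests=17; leaf-entries=1; first=P9

== RESULT ==
[0, 12, 4, 1, 5, 14, 17, 11, 23, 7, 13, 24, 2, 6, 15, 20, 21]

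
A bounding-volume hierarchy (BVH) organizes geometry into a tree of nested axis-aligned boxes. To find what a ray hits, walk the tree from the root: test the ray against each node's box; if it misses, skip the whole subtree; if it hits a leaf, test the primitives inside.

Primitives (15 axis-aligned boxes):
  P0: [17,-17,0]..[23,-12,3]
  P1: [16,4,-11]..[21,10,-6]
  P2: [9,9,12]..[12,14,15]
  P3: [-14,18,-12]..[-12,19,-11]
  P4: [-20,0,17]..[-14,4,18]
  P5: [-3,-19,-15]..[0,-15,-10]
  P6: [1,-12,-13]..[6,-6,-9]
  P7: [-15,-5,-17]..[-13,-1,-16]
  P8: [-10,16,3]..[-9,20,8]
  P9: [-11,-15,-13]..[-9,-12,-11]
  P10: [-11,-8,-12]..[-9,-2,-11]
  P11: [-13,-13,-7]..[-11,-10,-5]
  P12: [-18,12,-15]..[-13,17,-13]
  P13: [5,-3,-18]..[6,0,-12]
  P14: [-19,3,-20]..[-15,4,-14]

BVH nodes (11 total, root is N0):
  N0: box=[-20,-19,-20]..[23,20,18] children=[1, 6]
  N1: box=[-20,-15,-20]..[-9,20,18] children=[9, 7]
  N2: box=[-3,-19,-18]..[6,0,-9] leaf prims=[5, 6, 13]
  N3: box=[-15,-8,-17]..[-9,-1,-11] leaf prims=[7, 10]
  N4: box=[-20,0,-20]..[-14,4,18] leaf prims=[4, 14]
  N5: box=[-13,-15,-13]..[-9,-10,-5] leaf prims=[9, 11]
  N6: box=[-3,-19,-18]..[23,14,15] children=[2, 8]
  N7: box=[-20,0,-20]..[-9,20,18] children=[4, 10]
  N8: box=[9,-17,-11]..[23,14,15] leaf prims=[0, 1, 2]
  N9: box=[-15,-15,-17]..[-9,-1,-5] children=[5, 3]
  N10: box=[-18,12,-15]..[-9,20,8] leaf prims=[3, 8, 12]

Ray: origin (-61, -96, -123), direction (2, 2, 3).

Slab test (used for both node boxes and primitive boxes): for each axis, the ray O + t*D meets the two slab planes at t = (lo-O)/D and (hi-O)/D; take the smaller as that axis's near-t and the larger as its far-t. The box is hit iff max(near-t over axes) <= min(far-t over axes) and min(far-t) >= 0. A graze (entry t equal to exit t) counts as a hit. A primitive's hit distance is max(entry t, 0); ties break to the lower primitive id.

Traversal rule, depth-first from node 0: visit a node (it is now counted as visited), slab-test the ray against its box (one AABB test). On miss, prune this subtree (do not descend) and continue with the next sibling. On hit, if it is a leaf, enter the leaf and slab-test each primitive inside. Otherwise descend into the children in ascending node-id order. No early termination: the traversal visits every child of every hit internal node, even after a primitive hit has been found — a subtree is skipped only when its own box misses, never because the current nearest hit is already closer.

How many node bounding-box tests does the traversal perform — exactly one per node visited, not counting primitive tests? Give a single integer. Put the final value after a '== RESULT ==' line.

Walk:
N0 x:[41/2,42] y:[77/2,58] z:[103/3,47] -> hit [77/2,42], descend [1, 6]
  N1 x:[41/2,26] y:[81/2,58] z:[103/3,47] -> miss, prune
  N6 x:[29,42] y:[77/2,55] z:[35,46] -> hit [77/2,42], descend [2, 8]
    N2 x:[29,67/2] y:[77/2,48] z:[35,38] -> miss, prune
    N8 x:[35,42] y:[79/2,55] z:[112/3,46] -> hit [79/2,42] leaf, test {P0@t=41, P1(miss), P2(miss)}

Summary -> nodes [0, 1, 6, 2, 8]; box-tests=5; leaf-entries=1; first=P0

== RESULT ==
5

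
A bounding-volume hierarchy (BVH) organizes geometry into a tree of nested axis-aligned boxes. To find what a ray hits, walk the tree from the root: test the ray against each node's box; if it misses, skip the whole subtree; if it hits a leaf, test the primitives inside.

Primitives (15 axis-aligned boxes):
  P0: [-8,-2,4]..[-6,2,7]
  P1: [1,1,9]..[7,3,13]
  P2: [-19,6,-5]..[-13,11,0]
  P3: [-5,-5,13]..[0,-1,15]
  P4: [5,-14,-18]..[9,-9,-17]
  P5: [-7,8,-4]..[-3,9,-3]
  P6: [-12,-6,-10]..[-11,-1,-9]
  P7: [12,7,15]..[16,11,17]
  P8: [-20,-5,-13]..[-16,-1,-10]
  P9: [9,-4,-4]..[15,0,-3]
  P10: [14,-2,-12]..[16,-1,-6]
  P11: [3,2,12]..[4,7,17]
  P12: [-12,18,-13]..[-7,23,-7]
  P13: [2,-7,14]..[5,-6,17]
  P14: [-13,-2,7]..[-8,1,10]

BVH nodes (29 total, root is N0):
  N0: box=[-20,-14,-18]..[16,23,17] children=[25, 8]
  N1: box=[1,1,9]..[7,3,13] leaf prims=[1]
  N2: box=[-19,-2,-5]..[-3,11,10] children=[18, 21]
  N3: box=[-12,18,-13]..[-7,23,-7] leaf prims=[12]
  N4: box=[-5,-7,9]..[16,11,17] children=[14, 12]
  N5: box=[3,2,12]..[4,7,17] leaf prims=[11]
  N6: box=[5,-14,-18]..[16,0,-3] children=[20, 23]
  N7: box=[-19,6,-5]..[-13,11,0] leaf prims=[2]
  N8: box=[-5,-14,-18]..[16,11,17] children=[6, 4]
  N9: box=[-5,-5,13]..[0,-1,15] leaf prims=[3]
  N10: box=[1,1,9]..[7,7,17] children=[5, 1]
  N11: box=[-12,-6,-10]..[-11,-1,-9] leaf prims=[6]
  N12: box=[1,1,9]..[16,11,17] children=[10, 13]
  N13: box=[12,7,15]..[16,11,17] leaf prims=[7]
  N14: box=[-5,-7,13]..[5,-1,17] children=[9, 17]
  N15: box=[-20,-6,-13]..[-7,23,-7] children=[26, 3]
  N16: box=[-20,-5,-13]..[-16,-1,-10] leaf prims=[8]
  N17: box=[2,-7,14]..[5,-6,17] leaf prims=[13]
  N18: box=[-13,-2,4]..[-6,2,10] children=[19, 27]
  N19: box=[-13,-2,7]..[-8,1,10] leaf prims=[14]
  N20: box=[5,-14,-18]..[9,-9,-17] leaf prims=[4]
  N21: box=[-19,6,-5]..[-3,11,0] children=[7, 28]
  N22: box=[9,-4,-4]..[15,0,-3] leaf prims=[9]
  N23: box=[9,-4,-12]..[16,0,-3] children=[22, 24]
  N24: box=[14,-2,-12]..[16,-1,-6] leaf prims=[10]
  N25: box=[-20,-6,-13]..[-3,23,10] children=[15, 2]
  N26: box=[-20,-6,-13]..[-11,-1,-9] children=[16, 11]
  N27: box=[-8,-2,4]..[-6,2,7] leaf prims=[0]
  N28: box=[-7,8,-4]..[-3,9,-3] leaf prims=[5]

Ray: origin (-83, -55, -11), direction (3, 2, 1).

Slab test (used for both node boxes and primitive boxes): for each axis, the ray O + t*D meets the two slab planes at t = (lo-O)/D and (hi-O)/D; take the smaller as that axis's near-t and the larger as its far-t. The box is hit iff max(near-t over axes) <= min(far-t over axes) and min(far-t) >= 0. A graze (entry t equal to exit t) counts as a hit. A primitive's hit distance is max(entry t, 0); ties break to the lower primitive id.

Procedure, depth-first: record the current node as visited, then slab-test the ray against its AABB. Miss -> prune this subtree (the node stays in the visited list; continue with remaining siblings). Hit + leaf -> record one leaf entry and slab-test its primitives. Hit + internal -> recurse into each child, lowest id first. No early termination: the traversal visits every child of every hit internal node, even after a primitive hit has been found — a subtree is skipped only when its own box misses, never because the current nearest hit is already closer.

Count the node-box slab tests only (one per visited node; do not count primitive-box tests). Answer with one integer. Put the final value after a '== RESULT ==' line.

Walk:
N0 x:[21,33] y:[41/2,39] z:[-7,28] -> hit [21,28], descend [8, 25]
  N8 x:[26,33] y:[41/2,33] z:[-7,28] -> hit [26,28], descend [4, 6]
    N4 x:[26,33] y:[24,33] z:[20,28] -> hit [26,28], descend [12, 14]
      N12 x:[28,33] y:[28,33] z:[20,28] -> hit [28,28], descend [10, 13]
        N10 x:[28,30] y:[28,31] z:[20,28] -> hit [28,28], descend [1, 5]
          N1 x:[28,30] y:[28,29] z:[20,24] -> miss, prune
          N5 x:[86/3,29] y:[57/2,31] z:[23,28] -> miss, prune
        N13 x:[95/3,33] y:[31,33] z:[26,28] -> miss, prune
      N14 x:[26,88/3] y:[24,27] z:[24,28] -> hit [26,27], descend [9, 17]
        N9 x:[26,83/3] y:[25,27] z:[24,26] -> hit [26,26] leaf, test {P3@t=26}
        N17 x:[85/3,88/3] y:[24,49/2] z:[25,28] -> miss, prune
    N6 x:[88/3,33] y:[41/2,55/2] z:[-7,8] -> miss, prune
  N25 x:[21,80/3] y:[49/2,39] z:[-2,21] -> miss, prune

Visited [0, 8, 4, 12, 10, 1, 5, 13, 14, 9, 17, 6, 25]. Tests: 13 box, 1 leaf. Nearest: P3.

== RESULT ==
13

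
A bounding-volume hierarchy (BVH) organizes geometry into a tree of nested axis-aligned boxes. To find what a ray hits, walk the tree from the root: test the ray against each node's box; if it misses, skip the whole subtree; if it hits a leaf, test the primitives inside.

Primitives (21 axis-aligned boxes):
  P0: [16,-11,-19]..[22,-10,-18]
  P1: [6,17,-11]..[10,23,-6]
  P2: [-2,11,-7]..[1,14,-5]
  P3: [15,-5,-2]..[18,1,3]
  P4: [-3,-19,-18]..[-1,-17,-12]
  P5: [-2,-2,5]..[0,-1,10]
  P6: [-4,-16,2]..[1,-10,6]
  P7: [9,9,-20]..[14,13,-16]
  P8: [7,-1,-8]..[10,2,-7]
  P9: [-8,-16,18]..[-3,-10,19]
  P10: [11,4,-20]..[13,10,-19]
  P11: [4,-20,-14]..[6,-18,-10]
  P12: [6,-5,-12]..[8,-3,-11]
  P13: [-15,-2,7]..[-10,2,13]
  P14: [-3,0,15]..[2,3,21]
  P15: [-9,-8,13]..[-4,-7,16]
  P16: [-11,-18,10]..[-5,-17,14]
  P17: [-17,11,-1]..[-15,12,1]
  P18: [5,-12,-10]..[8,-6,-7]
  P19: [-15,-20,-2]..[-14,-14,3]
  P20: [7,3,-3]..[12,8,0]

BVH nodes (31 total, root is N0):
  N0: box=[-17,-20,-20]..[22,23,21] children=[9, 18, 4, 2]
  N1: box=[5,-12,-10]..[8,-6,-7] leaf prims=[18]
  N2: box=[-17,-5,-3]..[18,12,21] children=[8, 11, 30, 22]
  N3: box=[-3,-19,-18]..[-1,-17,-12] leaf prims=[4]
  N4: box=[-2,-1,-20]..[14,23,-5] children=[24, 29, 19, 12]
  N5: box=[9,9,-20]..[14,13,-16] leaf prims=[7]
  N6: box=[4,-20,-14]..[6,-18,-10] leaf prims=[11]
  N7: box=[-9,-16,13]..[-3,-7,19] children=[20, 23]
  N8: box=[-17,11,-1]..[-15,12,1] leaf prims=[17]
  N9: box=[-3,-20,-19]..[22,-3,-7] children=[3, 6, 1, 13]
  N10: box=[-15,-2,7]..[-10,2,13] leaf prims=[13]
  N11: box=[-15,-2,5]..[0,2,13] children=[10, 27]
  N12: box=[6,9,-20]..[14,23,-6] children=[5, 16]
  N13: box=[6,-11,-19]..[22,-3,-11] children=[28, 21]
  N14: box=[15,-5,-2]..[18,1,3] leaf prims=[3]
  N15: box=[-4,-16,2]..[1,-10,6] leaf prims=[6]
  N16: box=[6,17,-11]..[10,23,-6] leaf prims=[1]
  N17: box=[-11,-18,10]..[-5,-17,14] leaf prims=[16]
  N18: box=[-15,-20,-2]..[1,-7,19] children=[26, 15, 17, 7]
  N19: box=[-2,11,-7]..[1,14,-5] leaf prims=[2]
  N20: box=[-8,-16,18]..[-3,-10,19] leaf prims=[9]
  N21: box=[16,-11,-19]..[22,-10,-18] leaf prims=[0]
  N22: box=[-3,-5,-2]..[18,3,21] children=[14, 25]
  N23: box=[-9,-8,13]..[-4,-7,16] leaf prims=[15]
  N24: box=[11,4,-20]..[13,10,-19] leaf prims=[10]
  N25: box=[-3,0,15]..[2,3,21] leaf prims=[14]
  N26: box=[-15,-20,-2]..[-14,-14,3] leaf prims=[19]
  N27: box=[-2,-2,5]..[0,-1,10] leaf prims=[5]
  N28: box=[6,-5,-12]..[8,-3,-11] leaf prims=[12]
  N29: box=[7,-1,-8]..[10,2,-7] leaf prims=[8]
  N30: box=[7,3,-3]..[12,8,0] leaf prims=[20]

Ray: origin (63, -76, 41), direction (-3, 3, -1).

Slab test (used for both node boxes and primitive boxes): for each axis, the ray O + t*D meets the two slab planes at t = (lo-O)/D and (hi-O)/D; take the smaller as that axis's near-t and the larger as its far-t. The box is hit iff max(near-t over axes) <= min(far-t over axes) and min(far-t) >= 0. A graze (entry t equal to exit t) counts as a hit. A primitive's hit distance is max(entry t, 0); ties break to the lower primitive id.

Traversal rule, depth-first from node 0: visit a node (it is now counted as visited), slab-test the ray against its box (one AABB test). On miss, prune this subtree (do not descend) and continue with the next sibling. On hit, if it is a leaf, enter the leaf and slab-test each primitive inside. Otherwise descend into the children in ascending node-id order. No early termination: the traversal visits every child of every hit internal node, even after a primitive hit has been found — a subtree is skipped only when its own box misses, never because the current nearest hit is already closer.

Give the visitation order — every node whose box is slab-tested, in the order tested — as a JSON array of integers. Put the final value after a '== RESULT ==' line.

Walk:
N0 x:[41/3,80/3] y:[56/3,33] z:[20,61] -> hit [20,80/3], descend [2, 4, 9, 18]
  N2 x:[15,80/3] y:[71/3,88/3] z:[20,44] -> hit [71/3,80/3], descend [8, 11, 22, 30]
    N8 x:[26,80/3] y:[29,88/3] z:[40,42] -> miss, prune
    N11 x:[21,26] y:[74/3,26] z:[28,36] -> miss, prune
    N22 x:[15,22] y:[71/3,79/3] z:[20,43] -> miss, prune
    N30 x:[17,56/3] y:[79/3,28] z:[41,44] -> miss, prune
  N4 x:[49/3,65/3] y:[25,33] z:[46,61] -> miss, prune
  N9 x:[41/3,22] y:[56/3,73/3] z:[48,60] -> miss, prune
  N18 x:[62/3,26] y:[56/3,23] z:[22,43] -> hit [22,23], descend [7, 15, 17, 26]
    N7 x:[22,24] y:[20,23] z:[22,28] -> hit [22,23], descend [20, 23]
      N20 x:[22,71/3] y:[20,22] z:[22,23] -> hit [22,22] leaf, test {P9@t=22}
      N23 x:[67/3,24] y:[68/3,23] z:[25,28] -> miss, prune
    N15 x:[62/3,67/3] y:[20,22] z:[35,39] -> miss, prune
    N17 x:[68/3,74/3] y:[58/3,59/3] z:[27,31] -> miss, prune
    N26 x:[77/3,26] y:[56/3,62/3] z:[38,43] -> miss, prune

Visited [0, 2, 8, 11, 22, 30, 4, 9, 18, 7, 20, 23, 15, 17, 26]. Tests: 15 box, 1 leaf. Nearest: P9.

== RESULT ==
[0, 2, 8, 11, 22, 30, 4, 9, 18, 7, 20, 23, 15, 17, 26]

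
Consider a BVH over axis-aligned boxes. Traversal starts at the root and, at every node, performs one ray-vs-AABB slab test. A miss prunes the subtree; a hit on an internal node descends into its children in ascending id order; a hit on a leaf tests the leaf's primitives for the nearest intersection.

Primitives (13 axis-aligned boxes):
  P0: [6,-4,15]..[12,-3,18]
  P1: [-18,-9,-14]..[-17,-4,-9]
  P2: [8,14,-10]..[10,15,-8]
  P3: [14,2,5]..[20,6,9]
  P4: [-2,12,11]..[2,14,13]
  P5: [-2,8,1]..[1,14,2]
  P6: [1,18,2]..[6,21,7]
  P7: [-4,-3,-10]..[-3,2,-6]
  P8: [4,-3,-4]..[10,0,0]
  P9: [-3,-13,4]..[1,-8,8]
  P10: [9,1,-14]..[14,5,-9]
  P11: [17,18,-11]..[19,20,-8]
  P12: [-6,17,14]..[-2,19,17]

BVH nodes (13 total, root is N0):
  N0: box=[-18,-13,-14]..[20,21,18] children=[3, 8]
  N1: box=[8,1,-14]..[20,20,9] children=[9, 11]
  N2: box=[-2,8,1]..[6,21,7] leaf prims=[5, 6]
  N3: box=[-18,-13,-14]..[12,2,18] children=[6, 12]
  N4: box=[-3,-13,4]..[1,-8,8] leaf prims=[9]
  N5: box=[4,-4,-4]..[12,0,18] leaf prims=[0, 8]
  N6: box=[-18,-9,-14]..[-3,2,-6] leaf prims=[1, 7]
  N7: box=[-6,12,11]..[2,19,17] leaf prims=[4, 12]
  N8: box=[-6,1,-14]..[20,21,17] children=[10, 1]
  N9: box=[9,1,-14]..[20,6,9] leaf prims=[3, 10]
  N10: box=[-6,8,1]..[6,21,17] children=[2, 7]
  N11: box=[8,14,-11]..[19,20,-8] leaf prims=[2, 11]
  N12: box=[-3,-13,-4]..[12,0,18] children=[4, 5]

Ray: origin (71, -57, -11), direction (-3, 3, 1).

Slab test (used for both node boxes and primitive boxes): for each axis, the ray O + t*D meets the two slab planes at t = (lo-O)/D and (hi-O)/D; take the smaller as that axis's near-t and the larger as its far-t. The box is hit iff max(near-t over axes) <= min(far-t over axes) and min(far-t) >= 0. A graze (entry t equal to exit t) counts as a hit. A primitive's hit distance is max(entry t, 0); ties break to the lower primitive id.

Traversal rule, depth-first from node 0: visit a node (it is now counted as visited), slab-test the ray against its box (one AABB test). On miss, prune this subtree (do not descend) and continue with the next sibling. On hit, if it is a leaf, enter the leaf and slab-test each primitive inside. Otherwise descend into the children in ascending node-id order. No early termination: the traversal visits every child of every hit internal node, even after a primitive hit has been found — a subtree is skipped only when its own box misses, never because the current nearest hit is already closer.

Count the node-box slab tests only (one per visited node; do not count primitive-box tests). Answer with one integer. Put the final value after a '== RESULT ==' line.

Walk:
N0 x:[17,89/3] y:[44/3,26] z:[-3,29] -> hit [17,26], descend [3, 8]
  N3 x:[59/3,89/3] y:[44/3,59/3] z:[-3,29] -> hit [59/3,59/3], descend [6, 12]
    N6 x:[74/3,89/3] y:[16,59/3] z:[-3,5] -> miss, prune
    N12 x:[59/3,74/3] y:[44/3,19] z:[7,29] -> miss, prune
  N8 x:[17,77/3] y:[58/3,26] z:[-3,28] -> hit [58/3,77/3], descend [1, 10]
    N1 x:[17,21] y:[58/3,77/3] z:[-3,20] -> hit [58/3,20], descend [9, 11]
      N9 x:[17,62/3] y:[58/3,21] z:[-3,20] -> hit [58/3,20] leaf, test {P3(miss), P10(miss)}
      N11 x:[52/3,21] y:[71/3,77/3] z:[0,3] -> miss, prune
    N10 x:[65/3,77/3] y:[65/3,26] z:[12,28] -> hit [65/3,77/3], descend [2, 7]
      N2 x:[65/3,73/3] y:[65/3,26] z:[12,18] -> miss, prune
      N7 x:[23,77/3] y:[23,76/3] z:[22,28] -> hit [23,76/3] leaf, test {P4@t=23, P12@t=25}

Summary -> nodes [0, 3, 6, 12, 8, 1, 9, 11, 10, 2, 7]; box-tests=11; leaf-entries=2; first=P4

== RESULT ==
11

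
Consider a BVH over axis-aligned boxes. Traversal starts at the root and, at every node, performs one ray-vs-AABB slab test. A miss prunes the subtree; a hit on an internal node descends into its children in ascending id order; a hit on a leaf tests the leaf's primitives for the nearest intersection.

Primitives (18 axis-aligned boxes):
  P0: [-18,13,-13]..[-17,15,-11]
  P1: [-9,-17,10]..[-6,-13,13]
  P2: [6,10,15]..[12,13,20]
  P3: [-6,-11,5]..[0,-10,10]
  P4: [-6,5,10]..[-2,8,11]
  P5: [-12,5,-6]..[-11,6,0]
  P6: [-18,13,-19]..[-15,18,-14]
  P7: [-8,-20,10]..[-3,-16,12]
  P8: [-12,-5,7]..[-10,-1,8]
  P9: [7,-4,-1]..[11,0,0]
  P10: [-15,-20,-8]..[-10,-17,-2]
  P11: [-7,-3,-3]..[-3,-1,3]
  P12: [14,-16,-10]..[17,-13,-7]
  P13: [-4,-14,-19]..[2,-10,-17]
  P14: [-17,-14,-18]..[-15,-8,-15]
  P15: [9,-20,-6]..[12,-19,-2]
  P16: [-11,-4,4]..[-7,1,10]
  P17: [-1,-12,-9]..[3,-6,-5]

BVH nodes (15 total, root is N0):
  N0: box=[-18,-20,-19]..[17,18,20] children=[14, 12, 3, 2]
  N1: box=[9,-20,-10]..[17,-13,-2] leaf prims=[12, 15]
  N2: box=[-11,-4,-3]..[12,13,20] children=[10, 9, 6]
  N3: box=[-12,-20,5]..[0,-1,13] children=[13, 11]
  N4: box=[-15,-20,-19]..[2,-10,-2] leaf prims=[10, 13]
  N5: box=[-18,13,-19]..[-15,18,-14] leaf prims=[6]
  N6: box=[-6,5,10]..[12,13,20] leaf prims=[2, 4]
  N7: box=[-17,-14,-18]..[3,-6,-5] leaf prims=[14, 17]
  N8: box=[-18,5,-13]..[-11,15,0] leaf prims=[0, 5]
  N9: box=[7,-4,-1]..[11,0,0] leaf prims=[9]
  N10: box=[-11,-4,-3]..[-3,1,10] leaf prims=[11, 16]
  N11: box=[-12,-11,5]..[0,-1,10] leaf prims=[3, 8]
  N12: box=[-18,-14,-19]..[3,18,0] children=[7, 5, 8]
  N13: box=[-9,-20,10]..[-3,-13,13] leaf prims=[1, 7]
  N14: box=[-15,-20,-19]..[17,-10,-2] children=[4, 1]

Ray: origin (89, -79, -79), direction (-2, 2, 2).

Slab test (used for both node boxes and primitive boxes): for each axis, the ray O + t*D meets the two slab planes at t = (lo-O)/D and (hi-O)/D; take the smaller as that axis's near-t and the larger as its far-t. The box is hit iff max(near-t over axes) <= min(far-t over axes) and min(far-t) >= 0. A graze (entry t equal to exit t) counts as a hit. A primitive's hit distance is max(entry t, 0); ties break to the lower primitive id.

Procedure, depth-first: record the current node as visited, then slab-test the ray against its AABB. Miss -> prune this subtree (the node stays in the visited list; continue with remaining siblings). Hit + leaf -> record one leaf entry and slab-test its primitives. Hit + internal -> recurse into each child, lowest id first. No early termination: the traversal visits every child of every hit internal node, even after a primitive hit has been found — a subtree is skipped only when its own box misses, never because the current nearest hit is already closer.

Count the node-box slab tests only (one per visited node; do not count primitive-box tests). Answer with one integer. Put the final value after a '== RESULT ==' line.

Walk:
N0 x:[36,107/2] y:[59/2,97/2] z:[30,99/2] -> hit [36,97/2], descend [2, 3, 12, 14]
  N2 x:[77/2,50] y:[75/2,46] z:[38,99/2] -> hit [77/2,46], descend [6, 9, 10]
    N6 x:[77/2,95/2] y:[42,46] z:[89/2,99/2] -> hit [89/2,46] leaf, test {P2(miss), P4(miss)}
    N9 x:[39,41] y:[75/2,79/2] z:[39,79/2] -> hit [39,79/2] leaf, test {P9@t=39}
    N10 x:[46,50] y:[75/2,40] z:[38,89/2] -> miss, prune
  N3 x:[89/2,101/2] y:[59/2,39] z:[42,46] -> miss, prune
  N12 x:[43,107/2] y:[65/2,97/2] z:[30,79/2] -> miss, prune
  N14 x:[36,52] y:[59/2,69/2] z:[30,77/2] -> miss, prune

8 AABB tests over nodes [0, 2, 6, 9, 10, 3, 12, 14]; 2 leaves entered; closest P9.

== RESULT ==
8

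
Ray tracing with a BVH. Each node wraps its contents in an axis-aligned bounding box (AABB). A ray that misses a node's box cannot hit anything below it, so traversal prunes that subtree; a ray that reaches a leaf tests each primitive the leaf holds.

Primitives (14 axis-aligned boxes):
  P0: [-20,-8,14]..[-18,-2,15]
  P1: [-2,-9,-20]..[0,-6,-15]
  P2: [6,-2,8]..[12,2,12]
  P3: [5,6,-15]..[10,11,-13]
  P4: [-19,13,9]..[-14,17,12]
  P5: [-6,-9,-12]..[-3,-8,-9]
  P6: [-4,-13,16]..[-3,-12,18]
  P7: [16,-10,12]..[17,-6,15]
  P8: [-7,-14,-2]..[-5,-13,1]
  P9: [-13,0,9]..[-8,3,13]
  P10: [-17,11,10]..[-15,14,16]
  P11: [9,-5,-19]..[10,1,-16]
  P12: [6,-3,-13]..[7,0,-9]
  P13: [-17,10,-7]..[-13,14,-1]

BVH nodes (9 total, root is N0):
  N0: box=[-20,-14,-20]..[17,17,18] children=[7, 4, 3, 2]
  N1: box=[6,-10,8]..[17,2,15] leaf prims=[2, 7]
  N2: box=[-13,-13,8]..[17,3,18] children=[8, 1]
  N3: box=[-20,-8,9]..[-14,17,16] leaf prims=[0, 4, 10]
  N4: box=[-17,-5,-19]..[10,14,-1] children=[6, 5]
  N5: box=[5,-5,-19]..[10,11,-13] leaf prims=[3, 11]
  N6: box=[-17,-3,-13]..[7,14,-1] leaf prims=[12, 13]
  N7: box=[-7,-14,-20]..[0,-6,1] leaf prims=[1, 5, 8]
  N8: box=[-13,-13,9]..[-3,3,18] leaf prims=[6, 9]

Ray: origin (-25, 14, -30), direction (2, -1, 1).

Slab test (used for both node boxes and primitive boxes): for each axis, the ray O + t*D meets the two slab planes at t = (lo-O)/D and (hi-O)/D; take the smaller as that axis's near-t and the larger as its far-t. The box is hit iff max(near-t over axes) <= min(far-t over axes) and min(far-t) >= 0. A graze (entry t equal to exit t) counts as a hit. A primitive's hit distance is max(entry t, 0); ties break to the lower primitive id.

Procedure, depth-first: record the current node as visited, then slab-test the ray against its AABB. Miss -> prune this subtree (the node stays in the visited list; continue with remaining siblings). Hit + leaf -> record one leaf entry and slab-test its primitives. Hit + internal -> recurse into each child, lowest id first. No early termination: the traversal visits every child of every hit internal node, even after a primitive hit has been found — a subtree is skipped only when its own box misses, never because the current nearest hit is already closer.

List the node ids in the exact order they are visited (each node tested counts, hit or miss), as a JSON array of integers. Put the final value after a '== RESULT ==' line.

Trace the traversal:
N0 x:[5/2,21] y:[-3,28] z:[10,48] -> hit [10,21], descend [2, 3, 4, 7]
  N2 x:[6,21] y:[11,27] z:[38,48] -> miss, prune
  N3 x:[5/2,11/2] y:[-3,22] z:[39,46] -> miss, prune
  N4 x:[4,35/2] y:[0,19] z:[11,29] -> hit [11,35/2], descend [5, 6]
    N5 x:[15,35/2] y:[3,19] z:[11,17] -> hit [15,17] leaf, test {P3(miss), P11(miss)}
    N6 x:[4,16] y:[0,17] z:[17,29] -> miss, prune
  N7 x:[9,25/2] y:[20,28] z:[10,31] -> miss, prune

Visited [0, 2, 3, 4, 5, 6, 7]. Tests: 7 box, 1 leaf. Nearest: miss.

== RESULT ==
[0, 2, 3, 4, 5, 6, 7]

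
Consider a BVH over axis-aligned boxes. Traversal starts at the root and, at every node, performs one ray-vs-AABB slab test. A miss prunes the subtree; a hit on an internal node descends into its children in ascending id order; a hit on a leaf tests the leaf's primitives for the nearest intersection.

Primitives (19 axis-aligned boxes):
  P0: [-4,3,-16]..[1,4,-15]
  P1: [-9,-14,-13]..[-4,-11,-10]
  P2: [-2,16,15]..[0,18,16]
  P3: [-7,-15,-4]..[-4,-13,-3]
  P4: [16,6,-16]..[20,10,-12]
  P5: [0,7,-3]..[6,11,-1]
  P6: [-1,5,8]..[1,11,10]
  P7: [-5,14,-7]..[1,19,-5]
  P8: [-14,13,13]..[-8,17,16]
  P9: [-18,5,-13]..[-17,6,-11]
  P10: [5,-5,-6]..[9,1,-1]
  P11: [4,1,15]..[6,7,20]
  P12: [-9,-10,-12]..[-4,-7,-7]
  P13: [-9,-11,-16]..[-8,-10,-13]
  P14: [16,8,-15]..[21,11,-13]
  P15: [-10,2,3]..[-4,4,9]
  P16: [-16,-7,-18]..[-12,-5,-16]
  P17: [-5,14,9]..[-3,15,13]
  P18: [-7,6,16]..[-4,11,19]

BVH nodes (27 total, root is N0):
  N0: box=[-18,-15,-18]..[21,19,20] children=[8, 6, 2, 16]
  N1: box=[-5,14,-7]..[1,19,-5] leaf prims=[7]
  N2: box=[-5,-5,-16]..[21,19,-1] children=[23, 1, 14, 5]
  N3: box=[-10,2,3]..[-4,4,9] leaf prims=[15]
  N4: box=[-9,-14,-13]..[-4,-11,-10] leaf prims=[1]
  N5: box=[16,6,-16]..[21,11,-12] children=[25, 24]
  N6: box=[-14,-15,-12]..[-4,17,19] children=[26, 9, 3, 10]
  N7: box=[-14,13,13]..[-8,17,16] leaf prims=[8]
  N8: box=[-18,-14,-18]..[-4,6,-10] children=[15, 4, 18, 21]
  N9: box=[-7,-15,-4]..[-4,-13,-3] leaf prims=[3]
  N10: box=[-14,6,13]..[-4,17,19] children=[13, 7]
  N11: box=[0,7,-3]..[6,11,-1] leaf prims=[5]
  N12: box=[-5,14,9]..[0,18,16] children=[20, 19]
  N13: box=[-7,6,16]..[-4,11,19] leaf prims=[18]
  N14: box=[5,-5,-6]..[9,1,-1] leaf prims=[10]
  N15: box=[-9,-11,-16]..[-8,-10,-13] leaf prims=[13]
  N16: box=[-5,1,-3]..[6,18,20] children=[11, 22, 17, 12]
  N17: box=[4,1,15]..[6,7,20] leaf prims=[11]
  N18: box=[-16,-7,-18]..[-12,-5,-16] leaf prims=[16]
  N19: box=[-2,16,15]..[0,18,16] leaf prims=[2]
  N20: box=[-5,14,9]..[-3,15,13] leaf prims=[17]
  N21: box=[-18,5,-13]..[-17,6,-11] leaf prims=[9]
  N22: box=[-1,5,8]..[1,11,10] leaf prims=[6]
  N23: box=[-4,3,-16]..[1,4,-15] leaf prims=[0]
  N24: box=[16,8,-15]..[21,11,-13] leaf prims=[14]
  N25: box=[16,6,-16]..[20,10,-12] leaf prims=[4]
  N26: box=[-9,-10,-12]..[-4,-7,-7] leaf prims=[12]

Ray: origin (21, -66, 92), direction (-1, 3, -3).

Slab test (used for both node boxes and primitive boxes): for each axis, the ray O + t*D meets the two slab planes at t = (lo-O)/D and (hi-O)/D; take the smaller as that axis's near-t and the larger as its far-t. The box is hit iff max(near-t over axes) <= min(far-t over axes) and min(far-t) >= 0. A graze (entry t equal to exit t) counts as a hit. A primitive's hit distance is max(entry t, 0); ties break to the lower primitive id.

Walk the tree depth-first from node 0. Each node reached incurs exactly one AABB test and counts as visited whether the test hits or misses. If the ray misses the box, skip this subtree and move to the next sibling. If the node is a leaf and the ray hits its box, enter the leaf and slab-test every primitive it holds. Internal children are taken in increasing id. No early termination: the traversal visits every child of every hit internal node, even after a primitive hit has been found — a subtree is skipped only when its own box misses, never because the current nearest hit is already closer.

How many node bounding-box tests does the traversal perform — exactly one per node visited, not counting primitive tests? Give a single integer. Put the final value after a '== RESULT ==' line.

Walk:
N0 x:[0,39] y:[17,85/3] z:[24,110/3] -> hit [24,85/3], descend [2, 6, 8, 16]
  N2 x:[0,26] y:[61/3,85/3] z:[31,36] -> miss, prune
  N6 x:[25,35] y:[17,83/3] z:[73/3,104/3] -> hit [25,83/3], descend [3, 9, 10, 26]
    N3 x:[25,31] y:[68/3,70/3] z:[83/3,89/3] -> miss, prune
    N9 x:[25,28] y:[17,53/3] z:[95/3,32] -> miss, prune
    N10 x:[25,35] y:[24,83/3] z:[73/3,79/3] -> hit [25,79/3], descend [7, 13]
      N7 x:[29,35] y:[79/3,83/3] z:[76/3,79/3] -> miss, prune
      N13 x:[25,28] y:[24,77/3] z:[73/3,76/3] -> hit [25,76/3] leaf, test {P18@t=25}
    N26 x:[25,30] y:[56/3,59/3] z:[33,104/3] -> miss, prune
  N8 x:[25,39] y:[52/3,24] z:[34,110/3] -> miss, prune
  N16 x:[15,26] y:[67/3,28] z:[24,95/3] -> hit [24,26], descend [11, 12, 17, 22]
    N11 x:[15,21] y:[73/3,77/3] z:[31,95/3] -> miss, prune
    N12 x:[21,26] y:[80/3,28] z:[76/3,83/3] -> miss, prune
    N17 x:[15,17] y:[67/3,73/3] z:[24,77/3] -> miss, prune
    N22 x:[20,22] y:[71/3,77/3] z:[82/3,28] -> miss, prune

15 AABB tests over nodes [0, 2, 6, 3, 9, 10, 7, 13, 26, 8, 16, 11, 12, 17, 22]; 1 leaf entered; closest P18.

== RESULT ==
15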